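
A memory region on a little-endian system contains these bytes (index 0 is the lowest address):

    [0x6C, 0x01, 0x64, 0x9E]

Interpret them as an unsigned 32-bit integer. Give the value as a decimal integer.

2657354092

Little-endian: lowest address holds the least-significant byte.
Reassemble most-significant byte first: 9E 64 01 6C → 0x9E64016C.
0x9E64016C = 2657354092.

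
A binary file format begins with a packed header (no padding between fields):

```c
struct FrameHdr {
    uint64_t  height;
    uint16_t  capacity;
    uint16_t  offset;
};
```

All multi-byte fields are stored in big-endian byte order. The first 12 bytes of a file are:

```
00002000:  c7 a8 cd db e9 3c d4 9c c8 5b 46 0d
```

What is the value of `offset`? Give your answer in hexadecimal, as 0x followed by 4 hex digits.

0x460D

`offset` follows `height` (8 B), `capacity` (2 B), so it starts at offset 8 + 2 = 10 and occupies 2 bytes.
Bytes at offsets 10..11: 46 0D.
Big-endian: lowest address holds the most-significant byte.
The bytes are already most-significant first: 0x460D.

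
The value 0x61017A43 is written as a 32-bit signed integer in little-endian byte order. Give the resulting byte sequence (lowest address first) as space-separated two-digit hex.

43 7A 01 61

Split into bytes (most-significant first): 61 01 7A 43.
Little-endian: lowest address holds the least-significant byte.
So at ascending addresses the bytes are 43 7A 01 61.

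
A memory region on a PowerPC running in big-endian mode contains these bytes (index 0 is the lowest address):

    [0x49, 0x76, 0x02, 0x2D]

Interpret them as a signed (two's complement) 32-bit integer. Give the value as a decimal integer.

Big-endian stores the most-significant byte at the lowest address.
The bytes are already most-significant first: 0x4976022D.
0x4976022D = 1232470573.

1232470573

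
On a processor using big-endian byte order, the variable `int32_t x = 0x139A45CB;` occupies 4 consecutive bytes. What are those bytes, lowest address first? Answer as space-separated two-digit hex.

Split into bytes (most-significant first): 13 9A 45 CB.
Big-endian stores the most-significant byte at the lowest address.
So the memory order matches the most-significant-first order: 13 9A 45 CB.

13 9A 45 CB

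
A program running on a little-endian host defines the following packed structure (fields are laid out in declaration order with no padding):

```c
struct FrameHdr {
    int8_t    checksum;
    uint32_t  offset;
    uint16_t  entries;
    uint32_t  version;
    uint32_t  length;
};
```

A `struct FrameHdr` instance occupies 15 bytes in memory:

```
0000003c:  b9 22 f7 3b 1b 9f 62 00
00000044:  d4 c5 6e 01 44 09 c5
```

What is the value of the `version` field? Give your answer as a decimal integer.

1858458624

`version` follows `checksum` (1 B), `offset` (4 B), `entries` (2 B), so it starts at offset 1 + 4 + 2 = 7 and occupies 4 bytes.
Bytes at offsets 7..10: 00 D4 C5 6E.
Little-endian: lowest address holds the least-significant byte.
Reassemble most-significant byte first: 6E C5 D4 00 → 0x6EC5D400.
0x6EC5D400 = 1858458624.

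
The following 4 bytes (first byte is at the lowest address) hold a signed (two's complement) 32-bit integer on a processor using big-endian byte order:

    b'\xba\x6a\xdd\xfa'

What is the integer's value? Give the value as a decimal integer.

In big-endian order the high byte comes first in memory.
The bytes are already most-significant first: 0xBA6ADDFA.
Top bit is set, so as a signed 32-bit value this is 0xBA6ADDFA − 2^32 = -1167401478.

-1167401478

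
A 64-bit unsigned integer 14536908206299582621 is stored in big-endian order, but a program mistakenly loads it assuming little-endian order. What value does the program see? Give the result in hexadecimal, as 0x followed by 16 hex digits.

14536908206299582621 in 64-bit hexadecimal is 0xC9BD78FE68F2909D.
Stored big-endian, the bytes at ascending addresses are C9 BD 78 FE 68 F2 90 9D.
Read back as little-endian, the first byte is least significant, giving 0x9D90F268FE78BDC9.

0x9D90F268FE78BDC9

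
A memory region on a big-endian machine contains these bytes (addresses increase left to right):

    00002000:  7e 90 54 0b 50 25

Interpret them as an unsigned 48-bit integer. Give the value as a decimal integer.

Big-endian: lowest address holds the most-significant byte.
The bytes are already most-significant first: 0x7E90540B5025.
0x7E90540B5025 = 139158350417957.

139158350417957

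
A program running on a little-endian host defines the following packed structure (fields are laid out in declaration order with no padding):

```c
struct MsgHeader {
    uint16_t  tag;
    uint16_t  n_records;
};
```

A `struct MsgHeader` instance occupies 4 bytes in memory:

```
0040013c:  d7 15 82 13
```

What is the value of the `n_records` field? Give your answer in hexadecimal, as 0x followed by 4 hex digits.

0x1382

`n_records` follows `tag` (2 bytes), so it starts at byte offset 2 and occupies 2 bytes.
Bytes at offsets 2..3: 82 13.
Little-endian stores the least-significant byte at the lowest address.
Reassemble most-significant byte first: 13 82 → 0x1382.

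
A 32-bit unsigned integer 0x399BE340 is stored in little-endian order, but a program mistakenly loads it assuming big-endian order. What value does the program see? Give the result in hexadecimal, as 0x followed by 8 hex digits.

Stored little-endian, the bytes at ascending addresses are 40 E3 9B 39.
Read back as big-endian, the last byte is least significant, giving 0x40E39B39.

0x40E39B39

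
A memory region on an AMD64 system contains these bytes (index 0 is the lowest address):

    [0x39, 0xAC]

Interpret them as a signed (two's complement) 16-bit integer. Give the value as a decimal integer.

-21447

Little-endian stores the least-significant byte at the lowest address.
Reassemble most-significant byte first: AC 39 → 0xAC39.
Top bit is set, so as a signed 16-bit value this is 0xAC39 − 2^16 = -21447.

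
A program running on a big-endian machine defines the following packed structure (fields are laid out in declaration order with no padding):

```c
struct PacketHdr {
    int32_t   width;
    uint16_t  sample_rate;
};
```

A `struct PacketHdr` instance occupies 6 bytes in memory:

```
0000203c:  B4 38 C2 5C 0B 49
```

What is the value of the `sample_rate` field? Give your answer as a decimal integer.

`sample_rate` follows `width` (4 bytes), so it starts at byte offset 4 and occupies 2 bytes.
Bytes at offsets 4..5: 0B 49.
Big-endian stores the most-significant byte at the lowest address.
The bytes are already most-significant first: 0x0B49.
0x0B49 = 2889.

2889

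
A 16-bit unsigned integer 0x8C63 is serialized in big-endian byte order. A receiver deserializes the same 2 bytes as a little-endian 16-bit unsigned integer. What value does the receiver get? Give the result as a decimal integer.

25484

Stored big-endian, the bytes at ascending addresses are 8C 63.
Read back as little-endian, the first byte is least significant, giving 0x638C.
0x638C = 25484.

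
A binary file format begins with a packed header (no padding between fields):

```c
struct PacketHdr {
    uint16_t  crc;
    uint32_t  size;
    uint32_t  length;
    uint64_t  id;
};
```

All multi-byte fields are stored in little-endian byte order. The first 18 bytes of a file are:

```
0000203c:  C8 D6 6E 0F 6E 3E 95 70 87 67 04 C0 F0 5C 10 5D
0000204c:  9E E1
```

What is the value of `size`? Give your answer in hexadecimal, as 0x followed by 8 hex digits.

`size` follows `crc` (2 bytes), so it starts at byte offset 2 and occupies 4 bytes.
Bytes at offsets 2..5: 6E 0F 6E 3E.
Little-endian stores the least-significant byte at the lowest address.
Reassemble most-significant byte first: 3E 6E 0F 6E → 0x3E6E0F6E.

0x3E6E0F6E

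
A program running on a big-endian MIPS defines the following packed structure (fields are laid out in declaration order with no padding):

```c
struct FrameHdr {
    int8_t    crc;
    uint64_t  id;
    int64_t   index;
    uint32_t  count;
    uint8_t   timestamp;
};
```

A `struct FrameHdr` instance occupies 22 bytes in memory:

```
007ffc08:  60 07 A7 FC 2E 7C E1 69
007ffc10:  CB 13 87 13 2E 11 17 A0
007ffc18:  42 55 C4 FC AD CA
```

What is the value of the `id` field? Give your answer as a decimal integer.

551686755970017739

`id` follows `crc` (1 byte), so it starts at byte offset 1 and occupies 8 bytes.
Bytes at offsets 1..8: 07 A7 FC 2E 7C E1 69 CB.
In big-endian order the high byte comes first in memory.
The bytes are already most-significant first: 0x07A7FC2E7CE169CB.
0x07A7FC2E7CE169CB = 551686755970017739.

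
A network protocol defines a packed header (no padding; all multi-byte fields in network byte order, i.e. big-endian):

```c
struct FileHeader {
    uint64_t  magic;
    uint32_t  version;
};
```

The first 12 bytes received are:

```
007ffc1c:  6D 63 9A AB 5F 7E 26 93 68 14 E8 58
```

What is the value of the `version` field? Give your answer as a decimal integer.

1746200664

`version` follows `magic` (8 bytes), so it starts at byte offset 8 and occupies 4 bytes.
Bytes at offsets 8..11: 68 14 E8 58.
In big-endian order the high byte comes first in memory.
The bytes are already most-significant first: 0x6814E858.
0x6814E858 = 1746200664.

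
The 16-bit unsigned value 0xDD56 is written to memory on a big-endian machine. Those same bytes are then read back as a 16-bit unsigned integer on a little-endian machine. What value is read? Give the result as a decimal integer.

22237

Stored big-endian, the bytes at ascending addresses are DD 56.
Read back as little-endian, the first byte is least significant, giving 0x56DD.
0x56DD = 22237.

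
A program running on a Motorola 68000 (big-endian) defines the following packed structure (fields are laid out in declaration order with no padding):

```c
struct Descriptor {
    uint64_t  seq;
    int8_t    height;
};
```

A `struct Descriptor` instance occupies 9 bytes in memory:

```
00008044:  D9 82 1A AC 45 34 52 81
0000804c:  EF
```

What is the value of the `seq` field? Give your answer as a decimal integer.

15673118980400501377

`seq` is the first field, at byte offset 0, occupying 8 bytes.
Bytes at offsets 0..7: D9 82 1A AC 45 34 52 81.
Big-endian stores the most-significant byte at the lowest address.
The bytes are already most-significant first: 0xD9821AAC45345281.
0xD9821AAC45345281 = 15673118980400501377.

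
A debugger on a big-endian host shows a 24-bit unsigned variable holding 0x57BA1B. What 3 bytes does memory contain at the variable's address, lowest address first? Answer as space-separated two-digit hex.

Split into bytes (most-significant first): 57 BA 1B.
In big-endian order the high byte comes first in memory.
So the memory order matches the most-significant-first order: 57 BA 1B.

57 BA 1B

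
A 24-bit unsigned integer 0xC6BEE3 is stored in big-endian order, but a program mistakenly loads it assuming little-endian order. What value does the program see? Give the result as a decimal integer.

14925510

Stored big-endian, the bytes at ascending addresses are C6 BE E3.
Read back as little-endian, the first byte is least significant, giving 0xE3BEC6.
0xE3BEC6 = 14925510.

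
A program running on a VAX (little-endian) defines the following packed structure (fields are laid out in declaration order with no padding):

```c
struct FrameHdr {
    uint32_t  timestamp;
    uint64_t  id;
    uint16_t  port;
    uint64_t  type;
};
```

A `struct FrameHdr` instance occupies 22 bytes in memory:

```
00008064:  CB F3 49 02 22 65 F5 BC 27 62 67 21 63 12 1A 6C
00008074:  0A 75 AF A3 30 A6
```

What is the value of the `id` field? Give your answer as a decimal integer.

2407000448666264866

`id` follows `timestamp` (4 bytes), so it starts at byte offset 4 and occupies 8 bytes.
Bytes at offsets 4..11: 22 65 F5 BC 27 62 67 21.
In little-endian order the low byte comes first in memory.
Reassemble most-significant byte first: 21 67 62 27 BC F5 65 22 → 0x21676227BCF56522.
0x21676227BCF56522 = 2407000448666264866.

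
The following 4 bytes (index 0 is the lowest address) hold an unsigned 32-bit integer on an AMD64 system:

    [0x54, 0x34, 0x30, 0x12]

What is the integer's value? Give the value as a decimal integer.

In little-endian order the low byte comes first in memory.
Reassemble most-significant byte first: 12 30 34 54 → 0x12303454.
0x12303454 = 305149012.

305149012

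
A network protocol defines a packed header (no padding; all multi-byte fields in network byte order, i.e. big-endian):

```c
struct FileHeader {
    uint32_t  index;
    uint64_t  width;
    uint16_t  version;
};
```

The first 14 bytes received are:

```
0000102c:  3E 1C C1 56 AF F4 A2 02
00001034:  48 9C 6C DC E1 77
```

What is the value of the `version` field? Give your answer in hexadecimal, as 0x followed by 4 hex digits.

`version` follows `index` (4 B), `width` (8 B), so it starts at offset 4 + 8 = 12 and occupies 2 bytes.
Bytes at offsets 12..13: E1 77.
In big-endian order the high byte comes first in memory.
The bytes are already most-significant first: 0xE177.

0xE177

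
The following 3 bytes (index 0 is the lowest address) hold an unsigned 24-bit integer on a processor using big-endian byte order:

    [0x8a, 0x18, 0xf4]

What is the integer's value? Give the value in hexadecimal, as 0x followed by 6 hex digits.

0x8A18F4

In big-endian order the high byte comes first in memory.
The bytes are already most-significant first: 0x8A18F4.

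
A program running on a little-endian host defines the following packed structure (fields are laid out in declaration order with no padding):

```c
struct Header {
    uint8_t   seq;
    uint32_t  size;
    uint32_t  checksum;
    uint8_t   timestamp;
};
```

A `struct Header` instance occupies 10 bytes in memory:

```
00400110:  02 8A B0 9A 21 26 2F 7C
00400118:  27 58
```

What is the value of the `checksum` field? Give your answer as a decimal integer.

`checksum` follows `seq` (1 B), `size` (4 B), so it starts at offset 1 + 4 = 5 and occupies 4 bytes.
Bytes at offsets 5..8: 26 2F 7C 27.
Little-endian stores the least-significant byte at the lowest address.
Reassemble most-significant byte first: 27 7C 2F 26 → 0x277C2F26.
0x277C2F26 = 662449958.

662449958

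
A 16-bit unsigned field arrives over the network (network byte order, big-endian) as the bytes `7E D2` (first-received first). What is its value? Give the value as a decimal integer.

In big-endian order the high byte comes first in memory.
The bytes are already most-significant first: 0x7ED2.
0x7ED2 = 32466.

32466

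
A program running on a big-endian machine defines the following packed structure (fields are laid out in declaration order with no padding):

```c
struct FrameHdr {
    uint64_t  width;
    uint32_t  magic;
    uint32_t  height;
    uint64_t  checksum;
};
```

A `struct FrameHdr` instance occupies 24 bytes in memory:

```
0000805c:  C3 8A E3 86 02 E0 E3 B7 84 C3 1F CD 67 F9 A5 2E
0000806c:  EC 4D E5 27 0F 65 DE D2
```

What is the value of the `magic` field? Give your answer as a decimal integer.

2227380173

`magic` follows `width` (8 bytes), so it starts at byte offset 8 and occupies 4 bytes.
Bytes at offsets 8..11: 84 C3 1F CD.
In big-endian order the high byte comes first in memory.
The bytes are already most-significant first: 0x84C31FCD.
0x84C31FCD = 2227380173.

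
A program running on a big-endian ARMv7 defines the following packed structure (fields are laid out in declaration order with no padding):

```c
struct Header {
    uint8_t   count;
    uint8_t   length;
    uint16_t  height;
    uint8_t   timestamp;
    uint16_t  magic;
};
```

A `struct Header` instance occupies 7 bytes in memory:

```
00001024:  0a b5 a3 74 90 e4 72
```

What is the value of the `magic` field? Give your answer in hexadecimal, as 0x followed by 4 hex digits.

0xE472

`magic` follows `count` (1 B), `length` (1 B), `height` (2 B), `timestamp` (1 B), so it starts at offset 1 + 1 + 2 + 1 = 5 and occupies 2 bytes.
Bytes at offsets 5..6: E4 72.
Big-endian: lowest address holds the most-significant byte.
The bytes are already most-significant first: 0xE472.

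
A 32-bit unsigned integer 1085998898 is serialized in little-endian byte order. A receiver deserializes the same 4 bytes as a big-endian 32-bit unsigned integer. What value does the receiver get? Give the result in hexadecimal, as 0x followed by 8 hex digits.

0x3207BB40

1085998898 in 32-bit hexadecimal is 0x40BB0732.
Stored little-endian, the bytes at ascending addresses are 32 07 BB 40.
Read back as big-endian, the last byte is least significant, giving 0x3207BB40.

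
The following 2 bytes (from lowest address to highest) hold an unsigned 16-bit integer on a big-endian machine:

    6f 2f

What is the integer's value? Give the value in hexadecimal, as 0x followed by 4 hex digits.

Big-endian stores the most-significant byte at the lowest address.
The bytes are already most-significant first: 0x6F2F.

0x6F2F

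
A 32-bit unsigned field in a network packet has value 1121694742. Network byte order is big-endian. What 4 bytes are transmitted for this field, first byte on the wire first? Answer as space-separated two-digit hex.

42 DB B4 16

1121694742 in hexadecimal, padded to 32 bits, is 0x42DBB416.
Split into bytes (most-significant first): 42 DB B4 16.
In big-endian order the high byte comes first in memory.
So the memory order matches the most-significant-first order: 42 DB B4 16.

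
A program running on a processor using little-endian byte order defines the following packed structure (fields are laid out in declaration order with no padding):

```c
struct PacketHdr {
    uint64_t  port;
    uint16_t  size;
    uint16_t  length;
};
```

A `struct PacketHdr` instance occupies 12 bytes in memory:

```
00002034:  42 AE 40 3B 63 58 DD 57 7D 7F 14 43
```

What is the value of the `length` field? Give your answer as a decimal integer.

17172

`length` follows `port` (8 B), `size` (2 B), so it starts at offset 8 + 2 = 10 and occupies 2 bytes.
Bytes at offsets 10..11: 14 43.
Little-endian: lowest address holds the least-significant byte.
Reassemble most-significant byte first: 43 14 → 0x4314.
0x4314 = 17172.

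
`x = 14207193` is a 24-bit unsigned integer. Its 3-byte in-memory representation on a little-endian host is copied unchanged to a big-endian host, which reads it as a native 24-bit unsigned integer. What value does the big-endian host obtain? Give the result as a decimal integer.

14207193 in 24-bit hexadecimal is 0xD8C8D9.
Stored little-endian, the bytes at ascending addresses are D9 C8 D8.
Read back as big-endian, the last byte is least significant, giving 0xD9C8D8.
0xD9C8D8 = 14272728.

14272728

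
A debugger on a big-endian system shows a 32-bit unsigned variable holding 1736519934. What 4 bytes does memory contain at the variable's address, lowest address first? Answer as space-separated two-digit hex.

67 81 30 FE

1736519934 in hexadecimal, padded to 32 bits, is 0x678130FE.
Split into bytes (most-significant first): 67 81 30 FE.
In big-endian order the high byte comes first in memory.
So the memory order matches the most-significant-first order: 67 81 30 FE.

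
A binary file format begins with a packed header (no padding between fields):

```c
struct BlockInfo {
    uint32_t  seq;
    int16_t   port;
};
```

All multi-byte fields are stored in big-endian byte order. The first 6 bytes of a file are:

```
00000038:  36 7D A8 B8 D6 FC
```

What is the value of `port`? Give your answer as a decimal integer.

-10500

`port` follows `seq` (4 bytes), so it starts at byte offset 4 and occupies 2 bytes.
Bytes at offsets 4..5: D6 FC.
Big-endian: lowest address holds the most-significant byte.
The bytes are already most-significant first: 0xD6FC.
Top bit is set, so as a signed 16-bit value this is 0xD6FC − 2^16 = -10500.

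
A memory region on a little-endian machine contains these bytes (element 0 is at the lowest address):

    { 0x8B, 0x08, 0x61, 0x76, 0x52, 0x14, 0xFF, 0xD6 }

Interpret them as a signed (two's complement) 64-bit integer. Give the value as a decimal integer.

Little-endian: lowest address holds the least-significant byte.
Reassemble most-significant byte first: D6 FF 14 52 76 61 08 8B → 0xD6FF14527661088B.
Top bit is set, so as a signed 64-bit value this is 0xD6FF14527661088B − 2^64 = -2954620486125811573.

-2954620486125811573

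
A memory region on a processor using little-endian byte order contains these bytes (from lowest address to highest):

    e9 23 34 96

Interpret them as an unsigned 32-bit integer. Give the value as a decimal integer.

Little-endian: lowest address holds the least-significant byte.
Reassemble most-significant byte first: 96 34 23 E9 → 0x963423E9.
0x963423E9 = 2519999465.

2519999465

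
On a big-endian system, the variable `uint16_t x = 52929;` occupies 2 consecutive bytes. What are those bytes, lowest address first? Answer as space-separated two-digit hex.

52929 in hexadecimal, padded to 16 bits, is 0xCEC1.
Split into bytes (most-significant first): CE C1.
In big-endian order the high byte comes first in memory.
So the memory order matches the most-significant-first order: CE C1.

CE C1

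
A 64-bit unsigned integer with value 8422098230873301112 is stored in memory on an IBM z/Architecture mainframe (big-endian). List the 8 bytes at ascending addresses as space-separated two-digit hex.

8422098230873301112 in hexadecimal, padded to 64 bits, is 0x74E14DB802A62078.
Split into bytes (most-significant first): 74 E1 4D B8 02 A6 20 78.
In big-endian order the high byte comes first in memory.
So the memory order matches the most-significant-first order: 74 E1 4D B8 02 A6 20 78.

74 E1 4D B8 02 A6 20 78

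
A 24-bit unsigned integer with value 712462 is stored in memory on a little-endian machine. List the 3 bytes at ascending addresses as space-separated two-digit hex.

712462 in hexadecimal, padded to 24 bits, is 0x0ADF0E.
Split into bytes (most-significant first): 0A DF 0E.
In little-endian order the low byte comes first in memory.
So at ascending addresses the bytes are 0E DF 0A.

0E DF 0A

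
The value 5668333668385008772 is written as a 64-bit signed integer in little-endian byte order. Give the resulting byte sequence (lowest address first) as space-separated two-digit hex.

84 AC 79 74 70 F7 A9 4E

5668333668385008772 in hexadecimal, padded to 64 bits, is 0x4EA9F7707479AC84.
Split into bytes (most-significant first): 4E A9 F7 70 74 79 AC 84.
In little-endian order the low byte comes first in memory.
So at ascending addresses the bytes are 84 AC 79 74 70 F7 A9 4E.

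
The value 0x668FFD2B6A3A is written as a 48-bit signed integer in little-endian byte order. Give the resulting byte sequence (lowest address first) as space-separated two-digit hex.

3A 6A 2B FD 8F 66

Split into bytes (most-significant first): 66 8F FD 2B 6A 3A.
Little-endian: lowest address holds the least-significant byte.
So at ascending addresses the bytes are 3A 6A 2B FD 8F 66.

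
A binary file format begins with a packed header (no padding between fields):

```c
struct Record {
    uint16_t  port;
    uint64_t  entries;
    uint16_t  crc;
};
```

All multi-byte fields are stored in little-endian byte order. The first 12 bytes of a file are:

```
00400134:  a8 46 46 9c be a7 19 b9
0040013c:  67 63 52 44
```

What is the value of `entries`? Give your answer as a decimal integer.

`entries` follows `port` (2 bytes), so it starts at byte offset 2 and occupies 8 bytes.
Bytes at offsets 2..9: 46 9C BE A7 19 B9 67 63.
Little-endian stores the least-significant byte at the lowest address.
Reassemble most-significant byte first: 63 67 B9 19 A7 BE 9C 46 → 0x6367B919A7BE9C46.
0x6367B919A7BE9C46 = 7162897252195671110.

7162897252195671110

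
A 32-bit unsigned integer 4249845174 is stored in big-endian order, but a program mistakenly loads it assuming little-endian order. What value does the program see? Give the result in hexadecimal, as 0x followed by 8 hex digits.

0xB67D4FFD

4249845174 in 32-bit hexadecimal is 0xFD4F7DB6.
Stored big-endian, the bytes at ascending addresses are FD 4F 7D B6.
Read back as little-endian, the first byte is least significant, giving 0xB67D4FFD.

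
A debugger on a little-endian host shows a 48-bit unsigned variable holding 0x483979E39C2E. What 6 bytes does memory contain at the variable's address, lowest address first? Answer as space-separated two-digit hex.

2E 9C E3 79 39 48

Split into bytes (most-significant first): 48 39 79 E3 9C 2E.
Little-endian stores the least-significant byte at the lowest address.
So at ascending addresses the bytes are 2E 9C E3 79 39 48.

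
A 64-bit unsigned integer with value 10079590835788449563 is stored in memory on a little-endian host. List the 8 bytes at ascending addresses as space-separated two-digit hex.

1B 07 74 10 76 E6 E1 8B

10079590835788449563 in hexadecimal, padded to 64 bits, is 0x8BE1E6761074071B.
Split into bytes (most-significant first): 8B E1 E6 76 10 74 07 1B.
Little-endian stores the least-significant byte at the lowest address.
So at ascending addresses the bytes are 1B 07 74 10 76 E6 E1 8B.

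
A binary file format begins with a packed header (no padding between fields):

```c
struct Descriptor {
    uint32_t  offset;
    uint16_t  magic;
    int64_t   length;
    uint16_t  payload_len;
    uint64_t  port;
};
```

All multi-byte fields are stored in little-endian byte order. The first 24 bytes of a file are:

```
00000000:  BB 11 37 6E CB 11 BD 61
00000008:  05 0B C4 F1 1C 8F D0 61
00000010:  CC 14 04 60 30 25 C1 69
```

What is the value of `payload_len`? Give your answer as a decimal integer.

25040

`payload_len` follows `offset` (4 B), `magic` (2 B), `length` (8 B), so it starts at offset 4 + 2 + 8 = 14 and occupies 2 bytes.
Bytes at offsets 14..15: D0 61.
In little-endian order the low byte comes first in memory.
Reassemble most-significant byte first: 61 D0 → 0x61D0.
0x61D0 = 25040.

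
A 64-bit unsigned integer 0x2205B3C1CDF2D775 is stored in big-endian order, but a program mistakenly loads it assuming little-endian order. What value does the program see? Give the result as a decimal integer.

8491522587962311970

Stored big-endian, the bytes at ascending addresses are 22 05 B3 C1 CD F2 D7 75.
Read back as little-endian, the first byte is least significant, giving 0x75D7F2CDC1B30522.
0x75D7F2CDC1B30522 = 8491522587962311970.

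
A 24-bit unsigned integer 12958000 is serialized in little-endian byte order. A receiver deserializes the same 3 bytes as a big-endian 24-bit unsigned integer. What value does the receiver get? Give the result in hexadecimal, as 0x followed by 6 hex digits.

0x30B9C5

12958000 in 24-bit hexadecimal is 0xC5B930.
Stored little-endian, the bytes at ascending addresses are 30 B9 C5.
Read back as big-endian, the last byte is least significant, giving 0x30B9C5.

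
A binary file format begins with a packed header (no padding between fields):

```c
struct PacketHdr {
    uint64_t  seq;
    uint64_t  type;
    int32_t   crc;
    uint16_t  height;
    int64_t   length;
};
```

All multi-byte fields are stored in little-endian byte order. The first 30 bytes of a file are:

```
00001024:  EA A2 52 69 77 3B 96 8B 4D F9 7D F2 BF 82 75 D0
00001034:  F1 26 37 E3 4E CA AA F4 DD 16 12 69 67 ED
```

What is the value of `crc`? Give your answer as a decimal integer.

-482924815

`crc` follows `seq` (8 B), `type` (8 B), so it starts at offset 8 + 8 = 16 and occupies 4 bytes.
Bytes at offsets 16..19: F1 26 37 E3.
In little-endian order the low byte comes first in memory.
Reassemble most-significant byte first: E3 37 26 F1 → 0xE33726F1.
Top bit is set, so as a signed 32-bit value this is 0xE33726F1 − 2^32 = -482924815.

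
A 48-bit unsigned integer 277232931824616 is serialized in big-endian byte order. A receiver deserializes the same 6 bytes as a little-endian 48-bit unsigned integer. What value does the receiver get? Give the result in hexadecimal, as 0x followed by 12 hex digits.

277232931824616 in 48-bit hexadecimal is 0xFC24526BE3E8.
Stored big-endian, the bytes at ascending addresses are FC 24 52 6B E3 E8.
Read back as little-endian, the first byte is least significant, giving 0xE8E36B5224FC.

0xE8E36B5224FC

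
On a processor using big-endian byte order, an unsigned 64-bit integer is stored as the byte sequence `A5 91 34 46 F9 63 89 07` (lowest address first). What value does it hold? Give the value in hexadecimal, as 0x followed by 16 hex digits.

0xA5913446F9638907

Big-endian stores the most-significant byte at the lowest address.
The bytes are already most-significant first: 0xA5913446F9638907.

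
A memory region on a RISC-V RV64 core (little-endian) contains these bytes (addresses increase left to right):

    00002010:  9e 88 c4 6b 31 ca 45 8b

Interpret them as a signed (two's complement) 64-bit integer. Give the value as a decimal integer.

-8411094415434282850

Little-endian stores the least-significant byte at the lowest address.
Reassemble most-significant byte first: 8B 45 CA 31 6B C4 88 9E → 0x8B45CA316BC4889E.
Top bit is set, so as a signed 64-bit value this is 0x8B45CA316BC4889E − 2^64 = -8411094415434282850.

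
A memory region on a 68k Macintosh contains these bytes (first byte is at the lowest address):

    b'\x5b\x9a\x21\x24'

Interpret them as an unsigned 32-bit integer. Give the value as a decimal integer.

Big-endian stores the most-significant byte at the lowest address.
The bytes are already most-significant first: 0x5B9A2124.
0x5B9A2124 = 1536827684.

1536827684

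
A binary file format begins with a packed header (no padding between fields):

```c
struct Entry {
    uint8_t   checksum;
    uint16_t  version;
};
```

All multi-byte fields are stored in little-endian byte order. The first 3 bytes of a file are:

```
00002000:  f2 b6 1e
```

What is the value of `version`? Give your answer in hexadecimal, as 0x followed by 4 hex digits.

0x1EB6

`version` follows `checksum` (1 byte), so it starts at byte offset 1 and occupies 2 bytes.
Bytes at offsets 1..2: B6 1E.
In little-endian order the low byte comes first in memory.
Reassemble most-significant byte first: 1E B6 → 0x1EB6.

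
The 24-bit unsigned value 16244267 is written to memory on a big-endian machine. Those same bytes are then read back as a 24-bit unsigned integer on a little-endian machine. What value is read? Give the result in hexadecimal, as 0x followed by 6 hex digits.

0x2BDEF7

16244267 in 24-bit hexadecimal is 0xF7DE2B.
Stored big-endian, the bytes at ascending addresses are F7 DE 2B.
Read back as little-endian, the first byte is least significant, giving 0x2BDEF7.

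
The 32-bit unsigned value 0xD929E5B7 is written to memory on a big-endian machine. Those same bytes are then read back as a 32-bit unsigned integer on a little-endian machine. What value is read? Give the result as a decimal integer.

3085248985

Stored big-endian, the bytes at ascending addresses are D9 29 E5 B7.
Read back as little-endian, the first byte is least significant, giving 0xB7E529D9.
0xB7E529D9 = 3085248985.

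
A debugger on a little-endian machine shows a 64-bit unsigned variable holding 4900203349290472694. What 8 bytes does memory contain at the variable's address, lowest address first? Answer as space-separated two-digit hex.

F6 54 A3 D9 FB 04 01 44

4900203349290472694 in hexadecimal, padded to 64 bits, is 0x440104FBD9A354F6.
Split into bytes (most-significant first): 44 01 04 FB D9 A3 54 F6.
Little-endian stores the least-significant byte at the lowest address.
So at ascending addresses the bytes are F6 54 A3 D9 FB 04 01 44.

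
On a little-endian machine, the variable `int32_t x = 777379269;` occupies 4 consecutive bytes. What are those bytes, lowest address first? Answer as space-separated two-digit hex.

C5 DD 55 2E

777379269 in hexadecimal, padded to 32 bits, is 0x2E55DDC5.
Split into bytes (most-significant first): 2E 55 DD C5.
In little-endian order the low byte comes first in memory.
So at ascending addresses the bytes are C5 DD 55 2E.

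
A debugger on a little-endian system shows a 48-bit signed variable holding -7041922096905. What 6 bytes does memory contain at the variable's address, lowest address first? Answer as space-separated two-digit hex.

Two's complement of -7041922096905 in 48 bits: 7041922096905 = 0x06679343DF09; invert → 0xF9986CBC20F6; add 1 → 0xF9986CBC20F7.
Split into bytes (most-significant first): F9 98 6C BC 20 F7.
In little-endian order the low byte comes first in memory.
So at ascending addresses the bytes are F7 20 BC 6C 98 F9.

F7 20 BC 6C 98 F9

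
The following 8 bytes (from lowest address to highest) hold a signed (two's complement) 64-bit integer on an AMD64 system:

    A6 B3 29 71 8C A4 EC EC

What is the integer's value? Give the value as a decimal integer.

-1374542863153908826

Little-endian: lowest address holds the least-significant byte.
Reassemble most-significant byte first: EC EC A4 8C 71 29 B3 A6 → 0xECECA48C7129B3A6.
Top bit is set, so as a signed 64-bit value this is 0xECECA48C7129B3A6 − 2^64 = -1374542863153908826.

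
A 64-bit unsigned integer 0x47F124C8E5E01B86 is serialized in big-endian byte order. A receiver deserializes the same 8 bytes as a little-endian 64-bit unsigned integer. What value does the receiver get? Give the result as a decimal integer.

Stored big-endian, the bytes at ascending addresses are 47 F1 24 C8 E5 E0 1B 86.
Read back as little-endian, the first byte is least significant, giving 0x861BE0E5C824F147.
0x861BE0E5C824F147 = 9663564702963528007.

9663564702963528007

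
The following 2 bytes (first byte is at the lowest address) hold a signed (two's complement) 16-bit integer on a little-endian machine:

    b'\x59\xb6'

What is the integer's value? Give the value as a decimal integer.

-18855

Little-endian: lowest address holds the least-significant byte.
Reassemble most-significant byte first: B6 59 → 0xB659.
Top bit is set, so as a signed 16-bit value this is 0xB659 − 2^16 = -18855.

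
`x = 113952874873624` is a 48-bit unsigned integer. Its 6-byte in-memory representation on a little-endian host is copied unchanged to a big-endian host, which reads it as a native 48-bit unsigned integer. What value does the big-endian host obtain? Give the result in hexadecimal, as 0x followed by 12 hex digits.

0x18C3A0B8A367

113952874873624 in 48-bit hexadecimal is 0x67A3B8A0C318.
Stored little-endian, the bytes at ascending addresses are 18 C3 A0 B8 A3 67.
Read back as big-endian, the last byte is least significant, giving 0x18C3A0B8A367.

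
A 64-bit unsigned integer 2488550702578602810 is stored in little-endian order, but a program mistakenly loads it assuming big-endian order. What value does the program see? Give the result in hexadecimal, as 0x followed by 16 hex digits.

2488550702578602810 in 64-bit hexadecimal is 0x22891BADD8BF133A.
Stored little-endian, the bytes at ascending addresses are 3A 13 BF D8 AD 1B 89 22.
Read back as big-endian, the last byte is least significant, giving 0x3A13BFD8AD1B8922.

0x3A13BFD8AD1B8922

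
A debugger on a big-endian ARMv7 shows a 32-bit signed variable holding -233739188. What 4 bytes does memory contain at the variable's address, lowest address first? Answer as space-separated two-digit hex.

Two's complement of -233739188 in 32 bits: 233739188 = 0x0DEE93B4; invert → 0xF2116C4B; add 1 → 0xF2116C4C.
Split into bytes (most-significant first): F2 11 6C 4C.
Big-endian stores the most-significant byte at the lowest address.
So the memory order matches the most-significant-first order: F2 11 6C 4C.

F2 11 6C 4C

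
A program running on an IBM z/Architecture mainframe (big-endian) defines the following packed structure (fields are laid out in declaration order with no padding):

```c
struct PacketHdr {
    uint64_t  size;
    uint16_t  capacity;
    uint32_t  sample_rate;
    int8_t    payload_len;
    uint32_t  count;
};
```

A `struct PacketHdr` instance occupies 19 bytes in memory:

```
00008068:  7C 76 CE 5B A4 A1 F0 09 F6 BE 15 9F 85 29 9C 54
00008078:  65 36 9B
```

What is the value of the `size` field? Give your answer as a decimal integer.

`size` is the first field, at byte offset 0, occupying 8 bytes.
Bytes at offsets 0..7: 7C 76 CE 5B A4 A1 F0 09.
Big-endian: lowest address holds the most-significant byte.
The bytes are already most-significant first: 0x7C76CE5BA4A1F009.
0x7C76CE5BA4A1F009 = 8968582600954343433.

8968582600954343433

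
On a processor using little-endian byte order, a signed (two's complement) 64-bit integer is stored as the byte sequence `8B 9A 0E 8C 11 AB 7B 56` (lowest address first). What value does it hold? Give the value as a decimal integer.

Little-endian: lowest address holds the least-significant byte.
Reassemble most-significant byte first: 56 7B AB 11 8C 0E 9A 8B → 0x567BAB118C0E9A8B.
0x567BAB118C0E9A8B = 6231762601249774219.

6231762601249774219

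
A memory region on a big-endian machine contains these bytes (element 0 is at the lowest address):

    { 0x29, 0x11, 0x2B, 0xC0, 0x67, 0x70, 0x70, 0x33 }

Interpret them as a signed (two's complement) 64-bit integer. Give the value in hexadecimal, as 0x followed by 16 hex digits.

Big-endian stores the most-significant byte at the lowest address.
The bytes are already most-significant first: 0x29112BC067707033.

0x29112BC067707033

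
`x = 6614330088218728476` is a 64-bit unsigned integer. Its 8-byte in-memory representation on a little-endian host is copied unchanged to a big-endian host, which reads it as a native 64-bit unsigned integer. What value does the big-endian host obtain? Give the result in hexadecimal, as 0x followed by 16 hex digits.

0x1C9874C72BD2CA5B

6614330088218728476 in 64-bit hexadecimal is 0x5BCAD22BC774981C.
Stored little-endian, the bytes at ascending addresses are 1C 98 74 C7 2B D2 CA 5B.
Read back as big-endian, the last byte is least significant, giving 0x1C9874C72BD2CA5B.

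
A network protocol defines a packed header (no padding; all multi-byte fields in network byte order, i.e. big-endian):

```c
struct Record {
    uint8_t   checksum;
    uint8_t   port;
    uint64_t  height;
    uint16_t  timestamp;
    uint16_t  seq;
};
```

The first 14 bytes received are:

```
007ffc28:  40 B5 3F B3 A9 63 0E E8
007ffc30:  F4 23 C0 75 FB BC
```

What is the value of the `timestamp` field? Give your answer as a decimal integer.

49269

`timestamp` follows `checksum` (1 B), `port` (1 B), `height` (8 B), so it starts at offset 1 + 1 + 8 = 10 and occupies 2 bytes.
Bytes at offsets 10..11: C0 75.
Big-endian stores the most-significant byte at the lowest address.
The bytes are already most-significant first: 0xC075.
0xC075 = 49269.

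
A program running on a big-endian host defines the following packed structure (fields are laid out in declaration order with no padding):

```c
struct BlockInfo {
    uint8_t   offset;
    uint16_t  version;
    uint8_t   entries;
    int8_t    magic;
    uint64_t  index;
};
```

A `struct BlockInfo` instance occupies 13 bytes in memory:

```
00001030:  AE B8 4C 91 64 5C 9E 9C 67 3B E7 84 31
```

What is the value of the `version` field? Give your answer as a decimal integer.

47180

`version` follows `offset` (1 byte), so it starts at byte offset 1 and occupies 2 bytes.
Bytes at offsets 1..2: B8 4C.
Big-endian stores the most-significant byte at the lowest address.
The bytes are already most-significant first: 0xB84C.
0xB84C = 47180.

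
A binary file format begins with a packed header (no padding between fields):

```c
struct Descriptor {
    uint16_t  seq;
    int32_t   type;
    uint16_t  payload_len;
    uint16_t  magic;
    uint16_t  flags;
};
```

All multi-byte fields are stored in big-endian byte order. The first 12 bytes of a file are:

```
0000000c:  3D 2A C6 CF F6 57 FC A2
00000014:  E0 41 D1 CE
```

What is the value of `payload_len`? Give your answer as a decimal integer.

64674

`payload_len` follows `seq` (2 B), `type` (4 B), so it starts at offset 2 + 4 = 6 and occupies 2 bytes.
Bytes at offsets 6..7: FC A2.
In big-endian order the high byte comes first in memory.
The bytes are already most-significant first: 0xFCA2.
0xFCA2 = 64674.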